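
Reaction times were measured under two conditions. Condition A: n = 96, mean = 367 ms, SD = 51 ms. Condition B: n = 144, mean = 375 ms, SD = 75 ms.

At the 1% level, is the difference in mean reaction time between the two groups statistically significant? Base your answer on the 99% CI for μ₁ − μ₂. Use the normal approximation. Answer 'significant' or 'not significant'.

SE₁ = s₁/√n₁ = 51/√96 = 5.2052; SE₂ = 75/√144 = 6.2500.
Independent samples, unequal variances: SE_diff = √(SE₁² + SE₂²) = √(27.09410704 + 39.0625) = 8.1337.
z* = 2.576, so margin of error = 2.576 × 8.1337 = 20.9524.
Difference in means = 367 − 375 = -8.0000.
-8.0000 ± 20.9524 → (-28.9524, 12.9524).
The interval (-28.9524, 12.9524) contains 0, so the difference is not significant.

not significant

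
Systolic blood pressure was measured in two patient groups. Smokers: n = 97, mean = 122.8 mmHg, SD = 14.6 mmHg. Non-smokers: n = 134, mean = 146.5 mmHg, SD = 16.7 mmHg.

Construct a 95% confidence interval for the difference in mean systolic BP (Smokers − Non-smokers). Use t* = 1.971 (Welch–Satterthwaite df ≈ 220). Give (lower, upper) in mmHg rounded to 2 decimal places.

(-27.78, -19.62)

SE₁ = s₁/√n₁ = 14.6/√97 = 1.4824; SE₂ = 16.7/√134 = 1.4427.
Independent samples, unequal variances: SE_diff = √(SE₁² + SE₂²) = √(2.19750976 + 2.08138329) = 2.0685.
t* = 1.971, so margin of error = 1.971 × 2.0685 = 4.0770.
Difference in means = 122.8 − 146.5 = -23.7000.
-23.7000 ± 4.0770 → (-27.78, -19.62).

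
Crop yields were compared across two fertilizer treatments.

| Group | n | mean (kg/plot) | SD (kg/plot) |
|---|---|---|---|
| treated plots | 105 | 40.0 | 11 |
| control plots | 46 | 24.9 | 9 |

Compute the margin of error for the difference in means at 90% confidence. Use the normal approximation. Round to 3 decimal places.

Standard errors of each mean: 11/√105 = 1.0735 and 9/√46 = 1.3270.
SE(x̄₁ − x̄₂) = √(1.0735² + 1.3270²) = 1.7068 for independent samples with unequal variances.
With z* = 1.645, the margin is 1.645 × 1.7068 = 2.8077.

2.808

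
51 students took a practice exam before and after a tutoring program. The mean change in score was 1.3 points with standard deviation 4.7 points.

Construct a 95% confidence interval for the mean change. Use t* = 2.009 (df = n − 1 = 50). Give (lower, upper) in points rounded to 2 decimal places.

This is a matched-pairs design, so SE = s_d/√n = 4.7/√51 = 0.6581.
Margin = 2.009 × 0.6581 = 1.3221; the interval is 1.3 ± 1.3221 = (-0.02, 2.62).

(-0.02, 2.62)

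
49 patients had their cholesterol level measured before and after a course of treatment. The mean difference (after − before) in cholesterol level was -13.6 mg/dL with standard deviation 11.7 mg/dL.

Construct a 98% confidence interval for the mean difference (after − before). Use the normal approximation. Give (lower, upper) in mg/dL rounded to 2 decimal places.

(-17.49, -9.71)

This is a matched-pairs design, so SE = s_d/√n = 11.7/√49 = 1.6714.
Margin = 2.326 × 1.6714 = 3.8877; the interval is -13.6 ± 3.8877 = (-17.49, -9.71).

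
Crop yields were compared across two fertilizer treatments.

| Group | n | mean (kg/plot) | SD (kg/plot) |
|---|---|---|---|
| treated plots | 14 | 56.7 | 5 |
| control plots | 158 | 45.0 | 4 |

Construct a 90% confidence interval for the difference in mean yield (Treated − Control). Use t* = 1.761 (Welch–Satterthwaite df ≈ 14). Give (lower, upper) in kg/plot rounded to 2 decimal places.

Per-group SEs: s₁/√n₁ = 5/√14 = 1.3363, s₂/√n₂ = 4/√158 = 0.3182.
Unpooled SE of the difference: √(1.78569769 + 0.10125124) = 1.3737.
Margin of error = t* · SE = 1.761 × 1.3737 = 2.4191.
x̄₁ − x̄₂ = 56.7 − 45.0 = 11.7000.
CI: 11.7000 ± 2.4191 = (9.28, 14.12).

(9.28, 14.12)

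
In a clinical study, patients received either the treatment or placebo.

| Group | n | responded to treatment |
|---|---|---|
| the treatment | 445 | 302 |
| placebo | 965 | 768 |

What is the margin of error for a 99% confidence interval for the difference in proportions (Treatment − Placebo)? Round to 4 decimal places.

0.0661

Sample proportions: 302/445 = 0.6787, 768/965 = 0.7959.
Each SE is √(p̂(1−p̂)/n): √(0.6787·0.3213/445) = 0.02214 and √(0.7959·0.2041/965) = 0.01297.
SE(p̂₁ − p̂₂) = √(SE₁² + SE₂²) = √(0.0004901796 + 0.0001682209) = 0.02566, since the two samples are independent.
At 99% confidence z* = 2.576; margin = 2.576 × 0.02566 = 0.06610.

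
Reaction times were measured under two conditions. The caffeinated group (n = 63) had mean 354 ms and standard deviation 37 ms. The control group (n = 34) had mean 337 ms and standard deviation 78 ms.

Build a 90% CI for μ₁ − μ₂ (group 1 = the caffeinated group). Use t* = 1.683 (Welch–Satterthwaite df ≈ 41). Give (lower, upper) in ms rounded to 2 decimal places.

Per-group SEs: s₁/√n₁ = 37/√63 = 4.6616, s₂/√n₂ = 78/√34 = 13.3769.
Unpooled SE of the difference: √(21.73051456 + 178.94145361) = 14.1659.
Margin of error = t* · SE = 1.683 × 14.1659 = 23.8412.
x̄₁ − x̄₂ = 354 − 337 = 17.0000.
CI: 17.0000 ± 23.8412 = (-6.84, 40.84).

(-6.84, 40.84)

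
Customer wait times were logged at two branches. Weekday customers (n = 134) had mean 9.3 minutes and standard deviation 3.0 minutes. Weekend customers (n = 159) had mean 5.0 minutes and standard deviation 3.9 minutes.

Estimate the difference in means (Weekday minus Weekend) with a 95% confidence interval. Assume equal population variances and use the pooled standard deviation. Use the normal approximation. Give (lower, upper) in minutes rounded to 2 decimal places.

Pooled variance s_p² = [133·3.0² + 158·3.9²] / (134+159−2) = 12.3718, so s_p = 3.5174.
SE_diff = s_p·√(1/n₁ + 1/n₂) = 3.5174·√(1/134 + 1/159) = 0.4125.
z* = 1.960; margin = 1.960 × 0.4125 = 0.8085.
Difference = 9.3 − 5.0 = 4.3000.
4.3000 ± 0.8085 → (3.49, 5.11).

(3.49, 5.11)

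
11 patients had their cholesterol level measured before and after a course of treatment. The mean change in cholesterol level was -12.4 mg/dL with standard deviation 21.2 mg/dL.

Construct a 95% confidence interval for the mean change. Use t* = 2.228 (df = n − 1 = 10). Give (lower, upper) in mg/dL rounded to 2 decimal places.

(-26.64, 1.84)

This is a matched-pairs design, so SE = s_d/√n = 21.2/√11 = 6.3920.
Margin = 2.228 × 6.3920 = 14.2414; the interval is -12.4 ± 14.2414 = (-26.64, 1.84).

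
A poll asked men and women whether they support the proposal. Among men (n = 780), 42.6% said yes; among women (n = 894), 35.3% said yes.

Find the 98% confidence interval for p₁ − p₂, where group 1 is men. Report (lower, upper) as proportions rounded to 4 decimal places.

Each SE is √(p̂(1−p̂)/n): √(0.4260·0.5740/780) = 0.01771 and √(0.3530·0.6470/894) = 0.01598.
SE(p̂₁ − p̂₂) = √(SE₁² + SE₂²) = √(0.0003136441 + 0.0002553604) = 0.02385, since the two samples are independent.
At 98% confidence z* = 2.326; margin = 2.326 × 0.02385 = 0.05548.
The difference is 0.4260 − 0.3530 = 0.0730, so the interval is 0.0730 ± 0.05548 = (0.0175, 0.1285).

(0.0175, 0.1285)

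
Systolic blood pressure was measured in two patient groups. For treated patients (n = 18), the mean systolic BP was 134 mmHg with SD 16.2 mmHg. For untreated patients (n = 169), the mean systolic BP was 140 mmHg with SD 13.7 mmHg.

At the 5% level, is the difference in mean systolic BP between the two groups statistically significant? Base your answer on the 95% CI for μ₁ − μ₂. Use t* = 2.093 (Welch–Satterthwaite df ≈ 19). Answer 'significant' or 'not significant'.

not significant

SE₁ = s₁/√n₁ = 16.2/√18 = 3.8184; SE₂ = 13.7/√169 = 1.0538.
Independent samples, unequal variances: SE_diff = √(SE₁² + SE₂²) = √(14.58017856 + 1.11049444) = 3.9611.
t* = 2.093, so margin of error = 2.093 × 3.9611 = 8.2906.
Difference in means = 134 − 140 = -6.0000.
-6.0000 ± 8.2906 → (-14.2906, 2.2906).
The interval (-14.2906, 2.2906) contains 0, so the difference is not significant.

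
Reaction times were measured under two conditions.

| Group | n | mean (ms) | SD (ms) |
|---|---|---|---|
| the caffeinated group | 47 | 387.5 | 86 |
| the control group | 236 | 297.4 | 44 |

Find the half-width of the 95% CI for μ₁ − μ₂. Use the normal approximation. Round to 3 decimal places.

25.220

Per-group SEs: s₁/√n₁ = 86/√47 = 12.5444, s₂/√n₂ = 44/√236 = 2.8642.
Unpooled SE of the difference: √(157.36197136 + 8.20364164) = 12.8672.
Margin of error = z* · SE = 1.960 × 12.8672 = 25.2197.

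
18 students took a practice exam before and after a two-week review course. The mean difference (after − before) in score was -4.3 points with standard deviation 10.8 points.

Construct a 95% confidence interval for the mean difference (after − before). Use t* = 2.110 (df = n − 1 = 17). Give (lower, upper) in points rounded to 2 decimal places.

Paired design: SE = s_d/√n = 10.8/√18 = 2.5456.
t* = 2.110; margin of error = 2.110 × 2.5456 = 5.3712.
-4.3 ± 5.3712 → (-9.67, 1.07).

(-9.67, 1.07)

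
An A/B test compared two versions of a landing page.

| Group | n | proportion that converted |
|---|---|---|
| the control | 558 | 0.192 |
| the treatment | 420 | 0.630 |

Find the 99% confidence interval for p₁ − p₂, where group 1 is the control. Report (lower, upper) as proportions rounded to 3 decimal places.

(-0.512, -0.364)

The two standard errors are √(0.1920×0.8080/558) = 0.01667 and √(0.6300×0.3700/420) = 0.02356.
Because the samples are independent, SE_diff = √(0.01667² + 0.02356²) = 0.02886.
Using z* = 2.576 for 99%, ME = 2.576 × 0.02886 = 0.07434.
p̂₁ − p̂₂ = -0.4380; interval -0.4380 ± 0.07434 gives (-0.512, -0.364).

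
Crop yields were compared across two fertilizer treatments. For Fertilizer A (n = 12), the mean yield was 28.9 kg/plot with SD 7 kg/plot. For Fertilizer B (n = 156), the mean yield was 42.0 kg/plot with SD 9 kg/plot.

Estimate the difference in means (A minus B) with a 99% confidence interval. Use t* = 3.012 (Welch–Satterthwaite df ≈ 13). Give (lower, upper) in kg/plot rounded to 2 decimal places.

SE₁ = s₁/√n₁ = 7/√12 = 2.0207; SE₂ = 9/√156 = 0.7206.
Independent samples, unequal variances: SE_diff = √(SE₁² + SE₂²) = √(4.08322849 + 0.51926436) = 2.1453.
t* = 3.012, so margin of error = 3.012 × 2.1453 = 6.4616.
Difference in means = 28.9 − 42.0 = -13.1000.
-13.1000 ± 6.4616 → (-19.56, -6.64).

(-19.56, -6.64)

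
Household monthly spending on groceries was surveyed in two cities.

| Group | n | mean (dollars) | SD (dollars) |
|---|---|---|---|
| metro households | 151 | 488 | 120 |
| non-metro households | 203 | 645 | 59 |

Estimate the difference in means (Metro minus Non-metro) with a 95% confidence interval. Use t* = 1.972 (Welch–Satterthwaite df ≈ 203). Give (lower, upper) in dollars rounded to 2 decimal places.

(-177.92, -136.08)

SE₁ = s₁/√n₁ = 120/√151 = 9.7655; SE₂ = 59/√203 = 4.1410.
Independent samples, unequal variances: SE_diff = √(SE₁² + SE₂²) = √(95.36499025 + 17.147881) = 10.6072.
t* = 1.972, so margin of error = 1.972 × 10.6072 = 20.9174.
Difference in means = 488 − 645 = -157.0000.
-157.0000 ± 20.9174 → (-177.92, -136.08).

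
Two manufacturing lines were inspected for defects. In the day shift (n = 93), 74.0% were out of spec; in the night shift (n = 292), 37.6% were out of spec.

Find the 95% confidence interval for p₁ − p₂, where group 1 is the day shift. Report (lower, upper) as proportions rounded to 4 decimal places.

The two standard errors are √(0.7400×0.2600/93) = 0.04548 and √(0.3760×0.6240/292) = 0.02835.
Because the samples are independent, SE_diff = √(0.04548² + 0.02835²) = 0.05359.
Using z* = 1.960 for 95%, ME = 1.960 × 0.05359 = 0.10504.
p̂₁ − p̂₂ = 0.3640; interval 0.3640 ± 0.10504 gives (0.2590, 0.4690).

(0.2590, 0.4690)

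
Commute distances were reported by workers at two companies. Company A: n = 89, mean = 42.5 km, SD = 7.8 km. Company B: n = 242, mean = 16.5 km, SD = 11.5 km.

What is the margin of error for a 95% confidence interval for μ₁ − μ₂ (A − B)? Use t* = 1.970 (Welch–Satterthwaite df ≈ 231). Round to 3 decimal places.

SE₁ = s₁/√n₁ = 7.8/√89 = 0.8268; SE₂ = 11.5/√242 = 0.7392.
Independent samples, unequal variances: SE_diff = √(SE₁² + SE₂²) = √(0.68359824 + 0.54641664) = 1.1091.
t* = 1.970, so margin of error = 1.970 × 1.1091 = 2.1849.

2.185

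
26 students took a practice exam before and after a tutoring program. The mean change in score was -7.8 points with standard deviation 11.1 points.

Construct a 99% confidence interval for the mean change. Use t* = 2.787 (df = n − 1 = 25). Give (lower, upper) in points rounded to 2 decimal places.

(-13.87, -1.73)

Paired design: SE = s_d/√n = 11.1/√26 = 2.1769.
t* = 2.787; margin of error = 2.787 × 2.1769 = 6.0670.
-7.8 ± 6.0670 → (-13.87, -1.73).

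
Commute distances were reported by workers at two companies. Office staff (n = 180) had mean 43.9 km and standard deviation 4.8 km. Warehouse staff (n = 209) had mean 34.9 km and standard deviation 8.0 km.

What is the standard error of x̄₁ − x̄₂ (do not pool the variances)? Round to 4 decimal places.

Per-group SEs: s₁/√n₁ = 4.8/√180 = 0.3578, s₂/√n₂ = 8.0/√209 = 0.5534.
Unpooled SE of the difference: √(0.12802084 + 0.30625156) = 0.6590.

0.6590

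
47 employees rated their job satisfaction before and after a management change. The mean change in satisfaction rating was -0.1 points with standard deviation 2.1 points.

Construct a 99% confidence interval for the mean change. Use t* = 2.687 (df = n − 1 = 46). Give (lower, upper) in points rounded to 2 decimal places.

(-0.92, 0.72)

Paired design: SE = s_d/√n = 2.1/√47 = 0.3063.
t* = 2.687; margin of error = 2.687 × 0.3063 = 0.8230.
-0.1 ± 0.8230 → (-0.92, 0.72).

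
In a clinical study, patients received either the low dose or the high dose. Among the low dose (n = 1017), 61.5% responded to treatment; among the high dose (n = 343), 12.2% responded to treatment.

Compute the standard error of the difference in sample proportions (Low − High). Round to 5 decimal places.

Each SE is √(p̂(1−p̂)/n): √(0.6150·0.3850/1017) = 0.01526 and √(0.1220·0.8780/343) = 0.01767.
SE(p̂₁ − p̂₂) = √(SE₁² + SE₂²) = √(0.0002328676 + 0.0003122289) = 0.02335, since the two samples are independent.

0.02335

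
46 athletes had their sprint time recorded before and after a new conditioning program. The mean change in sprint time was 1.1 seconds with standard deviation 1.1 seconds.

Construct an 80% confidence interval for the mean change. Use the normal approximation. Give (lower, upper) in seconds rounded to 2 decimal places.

This is a matched-pairs design, so SE = s_d/√n = 1.1/√46 = 0.1622.
Margin = 1.282 × 0.1622 = 0.2079; the interval is 1.1 ± 0.2079 = (0.89, 1.31).

(0.89, 1.31)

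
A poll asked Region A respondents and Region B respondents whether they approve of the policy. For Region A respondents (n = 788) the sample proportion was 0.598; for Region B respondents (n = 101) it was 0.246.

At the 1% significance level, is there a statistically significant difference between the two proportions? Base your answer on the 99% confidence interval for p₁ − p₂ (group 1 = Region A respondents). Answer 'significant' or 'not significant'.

significant

Each SE is √(p̂(1−p̂)/n): √(0.5980·0.4020/788) = 0.01747 and √(0.2460·0.7540/101) = 0.04285.
SE(p̂₁ − p̂₂) = √(SE₁² + SE₂²) = √(0.0003052009 + 0.0018361225) = 0.04627, since the two samples are independent.
At 99% confidence z* = 2.576; margin = 2.576 × 0.04627 = 0.11919.
The difference is 0.5980 − 0.2460 = 0.3520, so the interval is 0.3520 ± 0.11919 = (0.23281, 0.47119).
The interval (0.23281, 0.47119) does not contain 0, so the difference is significant.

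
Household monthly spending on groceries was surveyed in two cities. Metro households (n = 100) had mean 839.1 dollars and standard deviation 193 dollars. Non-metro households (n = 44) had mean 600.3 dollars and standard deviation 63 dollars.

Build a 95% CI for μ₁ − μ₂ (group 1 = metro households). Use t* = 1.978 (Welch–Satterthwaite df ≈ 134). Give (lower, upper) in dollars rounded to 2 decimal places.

(196.25, 281.35)

SE₁ = s₁/√n₁ = 193/√100 = 19.3000; SE₂ = 63/√44 = 9.4976.
Independent samples, unequal variances: SE_diff = √(SE₁² + SE₂²) = √(372.49 + 90.20440576) = 21.5103.
t* = 1.978, so margin of error = 1.978 × 21.5103 = 42.5474.
Difference in means = 839.1 − 600.3 = 238.8000.
238.8000 ± 42.5474 → (196.25, 281.35).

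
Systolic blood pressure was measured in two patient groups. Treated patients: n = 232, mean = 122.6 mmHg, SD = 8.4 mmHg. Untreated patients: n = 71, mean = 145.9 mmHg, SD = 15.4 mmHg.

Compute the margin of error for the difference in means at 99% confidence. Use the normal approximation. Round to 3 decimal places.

4.918

Per-group SEs: s₁/√n₁ = 8.4/√232 = 0.5515, s₂/√n₂ = 15.4/√71 = 1.8276.
Unpooled SE of the difference: √(0.30415225 + 3.34012176) = 1.9090.
Margin of error = z* · SE = 2.576 × 1.9090 = 4.9176.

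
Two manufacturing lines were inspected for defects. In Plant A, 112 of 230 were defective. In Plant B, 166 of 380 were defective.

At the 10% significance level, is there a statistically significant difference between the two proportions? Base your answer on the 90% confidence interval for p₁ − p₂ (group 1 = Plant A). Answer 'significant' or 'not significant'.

not significant

Sample proportions: 112/230 = 0.4870, 166/380 = 0.4368.
Each SE is √(p̂(1−p̂)/n): √(0.4870·0.5130/230) = 0.03296 and √(0.4368·0.5632/380) = 0.02544.
SE(p̂₁ − p̂₂) = √(SE₁² + SE₂²) = √(0.0010863616 + 0.0006471936) = 0.04164, since the two samples are independent.
At 90% confidence z* = 1.645; margin = 1.645 × 0.04164 = 0.06850.
The difference is 0.4870 − 0.4368 = 0.0502, so the interval is 0.0502 ± 0.06850 = (-0.01830, 0.11870).
The interval (-0.01830, 0.11870) contains 0, so the difference is not significant.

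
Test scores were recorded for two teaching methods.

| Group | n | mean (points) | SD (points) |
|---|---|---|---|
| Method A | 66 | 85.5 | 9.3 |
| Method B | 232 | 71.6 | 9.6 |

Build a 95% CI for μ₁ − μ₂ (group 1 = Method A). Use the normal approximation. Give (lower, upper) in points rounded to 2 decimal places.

Standard errors of each mean: 9.3/√66 = 1.1448 and 9.6/√232 = 0.6303.
SE(x̄₁ − x̄₂) = √(1.1448² + 0.6303²) = 1.3068 for independent samples with unequal variances.
With z* = 1.960, the margin is 1.960 × 1.3068 = 2.5613.
x̄₁ − x̄₂ = 85.5 − 71.6 = 13.9000; the interval is 13.9000 ± 2.5613 = (11.34, 16.46).

(11.34, 16.46)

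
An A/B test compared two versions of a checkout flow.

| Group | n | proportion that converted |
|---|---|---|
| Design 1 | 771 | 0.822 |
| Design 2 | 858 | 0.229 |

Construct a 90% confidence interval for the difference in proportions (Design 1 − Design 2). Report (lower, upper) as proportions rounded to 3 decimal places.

SE₁ = √(p̂₁(1−p̂₁)/n₁) = √(0.8220·0.1780/771) = 0.01378; SE₂ = √(0.2290·0.7710/858) = 0.01435.
Independent samples: SE of the difference = √(SE₁² + SE₂²) = √(0.0001898884 + 0.0002059225) = 0.01989.
z* for 90% confidence is 1.645, so the margin of error is 1.645 × 0.01989 = 0.03272.
Point estimate p̂₁ − p̂₂ = 0.8220 − 0.2290 = 0.5930.
0.5930 ± 0.03272 → (0.560, 0.626).

(0.560, 0.626)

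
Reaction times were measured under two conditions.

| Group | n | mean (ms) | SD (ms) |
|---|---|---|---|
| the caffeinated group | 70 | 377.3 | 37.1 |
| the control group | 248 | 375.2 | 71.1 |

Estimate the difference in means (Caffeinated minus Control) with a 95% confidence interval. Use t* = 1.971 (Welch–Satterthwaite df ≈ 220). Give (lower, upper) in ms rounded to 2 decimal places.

Per-group SEs: s₁/√n₁ = 37.1/√70 = 4.4343, s₂/√n₂ = 71.1/√248 = 4.5149.
Unpooled SE of the difference: √(19.66301649 + 20.38432201) = 6.3283.
Margin of error = t* · SE = 1.971 × 6.3283 = 12.4731.
x̄₁ − x̄₂ = 377.3 − 375.2 = 2.1000.
CI: 2.1000 ± 12.4731 = (-10.37, 14.57).

(-10.37, 14.57)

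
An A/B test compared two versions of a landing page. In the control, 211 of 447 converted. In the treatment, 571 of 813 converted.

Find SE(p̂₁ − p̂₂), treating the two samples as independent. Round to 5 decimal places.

0.02854

p̂₁ = 211/447 = 0.4720 and p̂₂ = 571/813 = 0.7023.
SE₁ = √(p̂₁(1−p̂₁)/n₁) = √(0.4720·0.5280/447) = 0.02361; SE₂ = √(0.7023·0.2977/813) = 0.01604.
Independent samples: SE of the difference = √(SE₁² + SE₂²) = √(0.0005574321 + 0.0002572816) = 0.02854.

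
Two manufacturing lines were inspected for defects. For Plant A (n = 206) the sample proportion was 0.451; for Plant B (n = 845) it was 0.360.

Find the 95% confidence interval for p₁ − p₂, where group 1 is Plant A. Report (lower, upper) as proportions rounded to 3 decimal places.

(0.016, 0.166)

Each SE is √(p̂(1−p̂)/n): √(0.4510·0.5490/206) = 0.03467 and √(0.3600·0.6400/845) = 0.01651.
SE(p̂₁ − p̂₂) = √(SE₁² + SE₂²) = √(0.0012020089 + 0.0002725801) = 0.03840, since the two samples are independent.
At 95% confidence z* = 1.960; margin = 1.960 × 0.03840 = 0.07526.
The difference is 0.4510 − 0.3600 = 0.0910, so the interval is 0.0910 ± 0.07526 = (0.016, 0.166).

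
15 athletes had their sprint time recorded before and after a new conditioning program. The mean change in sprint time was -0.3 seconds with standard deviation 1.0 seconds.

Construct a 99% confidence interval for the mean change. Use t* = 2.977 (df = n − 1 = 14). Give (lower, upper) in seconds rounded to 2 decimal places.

Paired design: SE = s_d/√n = 1.0/√15 = 0.2582.
t* = 2.977; margin of error = 2.977 × 0.2582 = 0.7687.
-0.3 ± 0.7687 → (-1.07, 0.47).

(-1.07, 0.47)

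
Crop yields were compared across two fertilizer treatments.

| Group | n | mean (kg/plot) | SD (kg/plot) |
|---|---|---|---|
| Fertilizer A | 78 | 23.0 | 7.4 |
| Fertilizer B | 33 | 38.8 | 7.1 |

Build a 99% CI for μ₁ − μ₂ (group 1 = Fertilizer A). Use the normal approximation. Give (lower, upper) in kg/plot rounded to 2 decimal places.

(-19.65, -11.95)

Standard errors of each mean: 7.4/√78 = 0.8379 and 7.1/√33 = 1.2360.
SE(x̄₁ − x̄₂) = √(0.8379² + 1.2360²) = 1.4932 for independent samples with unequal variances.
With z* = 2.576, the margin is 2.576 × 1.4932 = 3.8465.
x̄₁ − x̄₂ = 23.0 − 38.8 = -15.8000; the interval is -15.8000 ± 3.8465 = (-19.65, -11.95).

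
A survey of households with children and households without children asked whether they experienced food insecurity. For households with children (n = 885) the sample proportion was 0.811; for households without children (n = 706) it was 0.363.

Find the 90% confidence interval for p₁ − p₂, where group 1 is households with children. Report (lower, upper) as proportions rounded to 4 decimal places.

(0.4112, 0.4848)

SE₁ = √(p̂₁(1−p̂₁)/n₁) = √(0.8110·0.1890/885) = 0.01316; SE₂ = √(0.3630·0.6370/706) = 0.01810.
Independent samples: SE of the difference = √(SE₁² + SE₂²) = √(0.0001731856 + 0.00032761) = 0.02238.
z* for 90% confidence is 1.645, so the margin of error is 1.645 × 0.02238 = 0.03682.
Point estimate p̂₁ − p̂₂ = 0.8110 − 0.3630 = 0.4480.
0.4480 ± 0.03682 → (0.4112, 0.4848).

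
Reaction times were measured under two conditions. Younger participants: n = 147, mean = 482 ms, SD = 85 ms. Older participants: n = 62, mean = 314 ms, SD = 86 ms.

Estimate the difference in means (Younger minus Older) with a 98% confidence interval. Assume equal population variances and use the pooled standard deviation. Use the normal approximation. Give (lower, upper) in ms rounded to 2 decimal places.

Pooled variance s_p² = [146·85² + 61·86²] / (147+62−2) = 7275.3913, so s_p = 85.2959.
SE_diff = s_p·√(1/n₁ + 1/n₂) = 85.2959·√(1/147 + 1/62) = 12.9166.
z* = 2.326; margin = 2.326 × 12.9166 = 30.0440.
Difference = 482 − 314 = 168.0000.
168.0000 ± 30.0440 → (137.96, 198.04).

(137.96, 198.04)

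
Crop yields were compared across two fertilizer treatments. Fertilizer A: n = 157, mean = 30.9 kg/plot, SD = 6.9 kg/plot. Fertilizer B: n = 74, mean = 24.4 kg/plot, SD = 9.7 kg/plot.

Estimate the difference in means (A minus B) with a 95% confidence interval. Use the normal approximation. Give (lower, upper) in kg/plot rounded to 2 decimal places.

(4.04, 8.96)

SE₁ = s₁/√n₁ = 6.9/√157 = 0.5507; SE₂ = 9.7/√74 = 1.1276.
Independent samples, unequal variances: SE_diff = √(SE₁² + SE₂²) = √(0.30327049 + 1.27148176) = 1.2549.
z* = 1.960, so margin of error = 1.960 × 1.2549 = 2.4596.
Difference in means = 30.9 − 24.4 = 6.5000.
6.5000 ± 2.4596 → (4.04, 8.96).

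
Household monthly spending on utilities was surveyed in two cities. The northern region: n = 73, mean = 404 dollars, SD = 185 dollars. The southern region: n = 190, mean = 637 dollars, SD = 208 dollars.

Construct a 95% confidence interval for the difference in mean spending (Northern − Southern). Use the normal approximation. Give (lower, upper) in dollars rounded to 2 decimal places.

SE₁ = s₁/√n₁ = 185/√73 = 21.6526; SE₂ = 208/√190 = 15.0899.
Independent samples, unequal variances: SE_diff = √(SE₁² + SE₂²) = √(468.83508676 + 227.70508201) = 26.3920.
z* = 1.960, so margin of error = 1.960 × 26.3920 = 51.7283.
Difference in means = 404 − 637 = -233.0000.
-233.0000 ± 51.7283 → (-284.73, -181.27).

(-284.73, -181.27)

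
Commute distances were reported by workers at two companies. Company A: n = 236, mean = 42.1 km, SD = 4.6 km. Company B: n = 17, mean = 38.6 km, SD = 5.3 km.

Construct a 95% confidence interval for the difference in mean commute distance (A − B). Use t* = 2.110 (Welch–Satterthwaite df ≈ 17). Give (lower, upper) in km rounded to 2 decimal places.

(0.72, 6.28)

SE₁ = s₁/√n₁ = 4.6/√236 = 0.2994; SE₂ = 5.3/√17 = 1.2854.
Independent samples, unequal variances: SE_diff = √(SE₁² + SE₂²) = √(0.08964036 + 1.65225316) = 1.3198.
t* = 2.110, so margin of error = 2.110 × 1.3198 = 2.7848.
Difference in means = 42.1 − 38.6 = 3.5000.
3.5000 ± 2.7848 → (0.72, 6.28).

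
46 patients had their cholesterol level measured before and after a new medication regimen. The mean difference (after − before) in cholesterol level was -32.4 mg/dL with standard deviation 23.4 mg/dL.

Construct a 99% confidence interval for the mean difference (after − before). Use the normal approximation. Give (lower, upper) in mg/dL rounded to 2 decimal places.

(-41.29, -23.51)

This is a matched-pairs design, so SE = s_d/√n = 23.4/√46 = 3.4501.
Margin = 2.576 × 3.4501 = 8.8875; the interval is -32.4 ± 8.8875 = (-41.29, -23.51).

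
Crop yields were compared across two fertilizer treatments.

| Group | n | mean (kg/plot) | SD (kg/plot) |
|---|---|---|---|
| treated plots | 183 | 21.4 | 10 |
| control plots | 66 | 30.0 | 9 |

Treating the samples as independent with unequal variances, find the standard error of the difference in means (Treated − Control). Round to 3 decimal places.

1.332

Standard errors of each mean: 10/√183 = 0.7392 and 9/√66 = 1.1078.
SE(x̄₁ − x̄₂) = √(0.7392² + 1.1078²) = 1.3318 for independent samples with unequal variances.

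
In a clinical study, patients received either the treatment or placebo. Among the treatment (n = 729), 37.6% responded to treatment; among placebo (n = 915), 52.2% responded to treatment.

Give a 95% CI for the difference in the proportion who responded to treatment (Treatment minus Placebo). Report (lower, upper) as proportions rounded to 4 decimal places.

(-0.1938, -0.0982)

SE₁ = √(p̂₁(1−p̂₁)/n₁) = √(0.3760·0.6240/729) = 0.01794; SE₂ = √(0.5220·0.4780/915) = 0.01651.
Independent samples: SE of the difference = √(SE₁² + SE₂²) = √(0.0003218436 + 0.0002725801) = 0.02438.
z* for 95% confidence is 1.960, so the margin of error is 1.960 × 0.02438 = 0.04778.
Point estimate p̂₁ − p̂₂ = 0.3760 − 0.5220 = -0.1460.
-0.1460 ± 0.04778 → (-0.1938, -0.0982).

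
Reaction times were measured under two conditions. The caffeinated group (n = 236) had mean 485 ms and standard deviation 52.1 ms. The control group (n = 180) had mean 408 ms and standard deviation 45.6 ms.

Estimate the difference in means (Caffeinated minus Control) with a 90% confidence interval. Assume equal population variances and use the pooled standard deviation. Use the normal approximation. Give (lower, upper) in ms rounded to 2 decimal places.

(68.96, 85.04)

s_p = √[((n₁−1)s₁² + (n₂−1)s₂²)/(n₁+n₂−2)] = √[(235·52.1² + 179·45.6²)/414] = 49.3947.
SE = 49.3947·√(1/236 + 1/180) = 4.8880.
With z* = 1.645, margin = 1.645 × 4.8880 = 8.0408.
x̄₁ − x̄₂ = 485 − 408 = 77.0000; interval 77.0000 ± 8.0408 = (68.96, 85.04).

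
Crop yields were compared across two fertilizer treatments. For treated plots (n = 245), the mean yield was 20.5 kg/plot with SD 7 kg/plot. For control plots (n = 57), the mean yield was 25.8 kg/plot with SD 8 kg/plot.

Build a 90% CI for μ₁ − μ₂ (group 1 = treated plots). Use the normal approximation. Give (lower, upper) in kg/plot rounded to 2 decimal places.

SE₁ = s₁/√n₁ = 7/√245 = 0.4472; SE₂ = 8/√57 = 1.0596.
Independent samples, unequal variances: SE_diff = √(SE₁² + SE₂²) = √(0.19998784 + 1.12275216) = 1.1501.
z* = 1.645, so margin of error = 1.645 × 1.1501 = 1.8919.
Difference in means = 20.5 − 25.8 = -5.3000.
-5.3000 ± 1.8919 → (-7.19, -3.41).

(-7.19, -3.41)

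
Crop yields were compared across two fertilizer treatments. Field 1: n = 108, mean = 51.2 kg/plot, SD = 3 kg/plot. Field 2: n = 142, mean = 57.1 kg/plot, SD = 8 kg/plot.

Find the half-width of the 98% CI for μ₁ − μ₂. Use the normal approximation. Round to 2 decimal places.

1.70

SE₁ = s₁/√n₁ = 3/√108 = 0.2887; SE₂ = 8/√142 = 0.6713.
Independent samples, unequal variances: SE_diff = √(SE₁² + SE₂²) = √(0.08334769 + 0.45064369) = 0.7307.
z* = 2.326, so margin of error = 2.326 × 0.7307 = 1.6996.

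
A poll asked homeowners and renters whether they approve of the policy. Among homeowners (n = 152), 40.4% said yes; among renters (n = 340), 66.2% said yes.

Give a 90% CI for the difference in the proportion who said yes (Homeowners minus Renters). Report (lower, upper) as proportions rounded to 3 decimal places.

(-0.336, -0.180)

The two standard errors are √(0.4040×0.5960/152) = 0.03980 and √(0.6620×0.3380/340) = 0.02565.
Because the samples are independent, SE_diff = √(0.03980² + 0.02565²) = 0.04735.
Using z* = 1.645 for 90%, ME = 1.645 × 0.04735 = 0.07789.
p̂₁ − p̂₂ = -0.2580; interval -0.2580 ± 0.07789 gives (-0.336, -0.180).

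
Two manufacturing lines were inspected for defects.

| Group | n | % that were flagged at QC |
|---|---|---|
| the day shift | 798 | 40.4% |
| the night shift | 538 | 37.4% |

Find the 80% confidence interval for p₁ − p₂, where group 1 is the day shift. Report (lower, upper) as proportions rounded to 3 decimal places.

The two standard errors are √(0.4040×0.5960/798) = 0.01737 and √(0.3740×0.6260/538) = 0.02086.
Because the samples are independent, SE_diff = √(0.01737² + 0.02086²) = 0.02715.
Using z* = 1.282 for 80%, ME = 1.282 × 0.02715 = 0.03481.
p̂₁ − p̂₂ = 0.0300; interval 0.0300 ± 0.03481 gives (-0.005, 0.065).

(-0.005, 0.065)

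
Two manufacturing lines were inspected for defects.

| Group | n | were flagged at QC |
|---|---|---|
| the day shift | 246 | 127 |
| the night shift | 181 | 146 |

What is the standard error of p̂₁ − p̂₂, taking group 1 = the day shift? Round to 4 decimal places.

0.0433

p̂₁ = 127/246 = 0.5163 and p̂₂ = 146/181 = 0.8066.
SE₁ = √(p̂₁(1−p̂₁)/n₁) = √(0.5163·0.4837/246) = 0.03186; SE₂ = √(0.8066·0.1934/181) = 0.02936.
Independent samples: SE of the difference = √(SE₁² + SE₂²) = √(0.0010150596 + 0.0008620096) = 0.04333.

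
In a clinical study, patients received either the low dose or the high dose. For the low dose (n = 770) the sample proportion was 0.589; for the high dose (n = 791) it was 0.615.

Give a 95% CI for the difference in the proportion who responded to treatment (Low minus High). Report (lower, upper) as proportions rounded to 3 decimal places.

(-0.075, 0.023)

Each SE is √(p̂(1−p̂)/n): √(0.5890·0.4110/770) = 0.01773 and √(0.6150·0.3850/791) = 0.01730.
SE(p̂₁ − p̂₂) = √(SE₁² + SE₂²) = √(0.0003143529 + 0.00029929) = 0.02477, since the two samples are independent.
At 95% confidence z* = 1.960; margin = 1.960 × 0.02477 = 0.04855.
The difference is 0.5890 − 0.6150 = -0.0260, so the interval is -0.0260 ± 0.04855 = (-0.075, 0.023).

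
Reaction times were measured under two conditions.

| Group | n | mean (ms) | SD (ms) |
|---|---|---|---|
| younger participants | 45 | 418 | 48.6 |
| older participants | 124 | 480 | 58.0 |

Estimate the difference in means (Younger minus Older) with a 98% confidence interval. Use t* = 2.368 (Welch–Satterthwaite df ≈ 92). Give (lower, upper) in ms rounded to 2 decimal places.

Per-group SEs: s₁/√n₁ = 48.6/√45 = 7.2449, s₂/√n₂ = 58.0/√124 = 5.2086.
Unpooled SE of the difference: √(52.48857601 + 27.12951396) = 8.9229.
Margin of error = t* · SE = 2.368 × 8.9229 = 21.1294.
x̄₁ − x̄₂ = 418 − 480 = -62.0000.
CI: -62.0000 ± 21.1294 = (-83.13, -40.87).

(-83.13, -40.87)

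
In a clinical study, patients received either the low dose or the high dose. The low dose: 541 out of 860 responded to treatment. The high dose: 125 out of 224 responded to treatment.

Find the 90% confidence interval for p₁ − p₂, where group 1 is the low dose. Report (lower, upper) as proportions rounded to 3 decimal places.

(0.010, 0.132)

p̂₁ = 541/860 = 0.6291 and p̂₂ = 125/224 = 0.5580.
SE₁ = √(p̂₁(1−p̂₁)/n₁) = √(0.6291·0.3709/860) = 0.01647; SE₂ = √(0.5580·0.4420/224) = 0.03318.
Independent samples: SE of the difference = √(SE₁² + SE₂²) = √(0.0002712609 + 0.0011009124) = 0.03704.
z* for 90% confidence is 1.645, so the margin of error is 1.645 × 0.03704 = 0.06093.
Point estimate p̂₁ − p̂₂ = 0.6291 − 0.5580 = 0.0711.
0.0711 ± 0.06093 → (0.010, 0.132).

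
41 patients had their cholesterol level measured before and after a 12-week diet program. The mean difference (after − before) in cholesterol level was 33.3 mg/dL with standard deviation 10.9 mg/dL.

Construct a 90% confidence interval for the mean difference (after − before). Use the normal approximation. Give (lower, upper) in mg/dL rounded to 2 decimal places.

(30.50, 36.10)

Paired design: SE = s_d/√n = 10.9/√41 = 1.7023.
z* = 1.645; margin of error = 1.645 × 1.7023 = 2.8003.
33.3 ± 2.8003 → (30.50, 36.10).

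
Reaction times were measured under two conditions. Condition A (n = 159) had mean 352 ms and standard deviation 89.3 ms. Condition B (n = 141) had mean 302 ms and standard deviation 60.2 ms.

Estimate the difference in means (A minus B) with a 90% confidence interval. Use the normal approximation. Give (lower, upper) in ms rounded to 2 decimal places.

Standard errors of each mean: 89.3/√159 = 7.0820 and 60.2/√141 = 5.0698.
SE(x̄₁ − x̄₂) = √(7.0820² + 5.0698²) = 8.7096 for independent samples with unequal variances.
With z* = 1.645, the margin is 1.645 × 8.7096 = 14.3273.
x̄₁ − x̄₂ = 352 − 302 = 50.0000; the interval is 50.0000 ± 14.3273 = (35.67, 64.33).

(35.67, 64.33)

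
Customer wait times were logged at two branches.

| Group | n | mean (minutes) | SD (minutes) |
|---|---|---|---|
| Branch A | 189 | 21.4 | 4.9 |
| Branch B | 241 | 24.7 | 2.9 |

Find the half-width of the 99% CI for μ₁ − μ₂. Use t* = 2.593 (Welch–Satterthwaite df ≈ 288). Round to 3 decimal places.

1.043

Standard errors of each mean: 4.9/√189 = 0.3564 and 2.9/√241 = 0.1868.
SE(x̄₁ − x̄₂) = √(0.3564² + 0.1868²) = 0.4024 for independent samples with unequal variances.
With t* = 2.593, the margin is 2.593 × 0.4024 = 1.0434.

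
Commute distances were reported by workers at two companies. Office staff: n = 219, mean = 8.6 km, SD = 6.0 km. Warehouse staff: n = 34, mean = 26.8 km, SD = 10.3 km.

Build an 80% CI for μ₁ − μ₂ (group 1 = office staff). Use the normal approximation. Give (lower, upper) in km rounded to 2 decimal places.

Per-group SEs: s₁/√n₁ = 6.0/√219 = 0.4054, s₂/√n₂ = 10.3/√34 = 1.7664.
Unpooled SE of the difference: √(0.16434916 + 3.12016896) = 1.8123.
Margin of error = z* · SE = 1.282 × 1.8123 = 2.3234.
x̄₁ − x̄₂ = 8.6 − 26.8 = -18.2000.
CI: -18.2000 ± 2.3234 = (-20.52, -15.88).

(-20.52, -15.88)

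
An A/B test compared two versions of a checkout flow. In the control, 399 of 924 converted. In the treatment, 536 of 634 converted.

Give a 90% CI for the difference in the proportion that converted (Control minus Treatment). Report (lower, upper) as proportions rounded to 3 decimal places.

(-0.449, -0.378)

First, p̂₁ = 399/924 = 0.4318; p̂₂ = 536/634 = 0.8454.
The two standard errors are √(0.4318×0.5682/924) = 0.01630 and √(0.8454×0.1546/634) = 0.01436.
Because the samples are independent, SE_diff = √(0.01630² + 0.01436²) = 0.02172.
Using z* = 1.645 for 90%, ME = 1.645 × 0.02172 = 0.03573.
p̂₁ − p̂₂ = -0.4136; interval -0.4136 ± 0.03573 gives (-0.449, -0.378).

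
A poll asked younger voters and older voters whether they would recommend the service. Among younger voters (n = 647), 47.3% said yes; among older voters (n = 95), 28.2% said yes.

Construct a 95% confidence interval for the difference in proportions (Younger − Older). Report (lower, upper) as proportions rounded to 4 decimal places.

SE₁ = √(p̂₁(1−p̂₁)/n₁) = √(0.4730·0.5270/647) = 0.01963; SE₂ = √(0.2820·0.7180/95) = 0.04617.
Independent samples: SE of the difference = √(SE₁² + SE₂²) = √(0.0003853369 + 0.0021316689) = 0.05017.
z* for 95% confidence is 1.960, so the margin of error is 1.960 × 0.05017 = 0.09833.
Point estimate p̂₁ − p̂₂ = 0.4730 − 0.2820 = 0.1910.
0.1910 ± 0.09833 → (0.0927, 0.2893).

(0.0927, 0.2893)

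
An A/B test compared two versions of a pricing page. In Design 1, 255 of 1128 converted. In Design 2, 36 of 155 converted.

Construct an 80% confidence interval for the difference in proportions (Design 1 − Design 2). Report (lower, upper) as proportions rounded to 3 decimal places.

(-0.053, 0.040)

Sample proportions: 255/1128 = 0.2261, 36/155 = 0.2323.
Each SE is √(p̂(1−p̂)/n): √(0.2261·0.7739/1128) = 0.01245 and √(0.2323·0.7677/155) = 0.03392.
SE(p̂₁ − p̂₂) = √(SE₁² + SE₂²) = √(0.0001550025 + 0.0011505664) = 0.03613, since the two samples are independent.
At 80% confidence z* = 1.282; margin = 1.282 × 0.03613 = 0.04632.
The difference is 0.2261 − 0.2323 = -0.0062, so the interval is -0.0062 ± 0.04632 = (-0.053, 0.040).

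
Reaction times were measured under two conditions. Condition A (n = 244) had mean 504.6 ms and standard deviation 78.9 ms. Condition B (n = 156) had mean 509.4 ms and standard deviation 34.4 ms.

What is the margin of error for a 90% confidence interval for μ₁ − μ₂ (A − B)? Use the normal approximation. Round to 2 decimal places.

Standard errors of each mean: 78.9/√244 = 5.0511 and 34.4/√156 = 2.7542.
SE(x̄₁ − x̄₂) = √(5.0511² + 2.7542²) = 5.7532 for independent samples with unequal variances.
With z* = 1.645, the margin is 1.645 × 5.7532 = 9.4640.

9.46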